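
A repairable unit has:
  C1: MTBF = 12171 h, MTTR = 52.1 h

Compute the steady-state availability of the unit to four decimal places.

0.9957

A(C1) = MTBF/(MTBF+MTTR) = 12171/(12171+52.1) = 0.9957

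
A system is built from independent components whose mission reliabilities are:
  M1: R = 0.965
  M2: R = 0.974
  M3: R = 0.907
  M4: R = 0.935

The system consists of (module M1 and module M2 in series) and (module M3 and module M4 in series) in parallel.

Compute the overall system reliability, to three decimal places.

Series (M1 and M2): 0.96500 × 0.97400 = 0.93991
Series (M3 and M4): 0.90700 × 0.93500 = 0.84805
Parallel ([0.93991] and [0.84805]): 1 − (1 − 0.93991)(1 − 0.84805) = 0.991

0.991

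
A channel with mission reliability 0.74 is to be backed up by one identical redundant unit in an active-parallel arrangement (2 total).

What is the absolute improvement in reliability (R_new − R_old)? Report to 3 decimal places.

0.192

R_before = 0.74
R_after = 1 − (1 − 0.74)^2 = 0.932
ΔR = 0.932 − 0.74 = 0.192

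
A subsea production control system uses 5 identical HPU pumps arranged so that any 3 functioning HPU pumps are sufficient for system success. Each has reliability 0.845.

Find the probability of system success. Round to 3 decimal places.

R = Σ_{i=3}^{5} C(5,i) p^i (1−p)^{5−i} with p = 0.845
C(5,3)·0.845^3·0.155^2 = 0.14496
C(5,4)·0.845^4·0.155^1 = 0.39512
C(5,5)·0.845^5·0.155^0 = 0.43081
Sum = 0.971

0.971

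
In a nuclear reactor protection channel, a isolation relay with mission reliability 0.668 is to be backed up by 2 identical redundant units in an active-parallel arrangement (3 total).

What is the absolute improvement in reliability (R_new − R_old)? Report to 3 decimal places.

R_before = 0.668
R_after = 1 − (1 − 0.668)^3 = 0.963
ΔR = 0.963 − 0.668 = 0.295

0.295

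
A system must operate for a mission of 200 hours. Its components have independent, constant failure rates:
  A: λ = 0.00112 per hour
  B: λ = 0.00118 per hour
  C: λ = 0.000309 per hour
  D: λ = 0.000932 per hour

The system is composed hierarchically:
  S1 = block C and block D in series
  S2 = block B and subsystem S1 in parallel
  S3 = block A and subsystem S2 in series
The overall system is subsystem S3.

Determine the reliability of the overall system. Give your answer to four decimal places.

R(A) = exp(−0.00112 × 200) = 0.799315
R(B) = exp(−0.00118 × 200) = 0.789781
R(C) = exp(−0.000309 × 200) = 0.940071
R(D) = exp(−0.000932 × 200) = 0.829942
Series (C and D): 0.940071 × 0.829942 = 0.780204
Parallel (B and [0.780204]): 1 − (1 − 0.789781)(1 − 0.780204) = 0.953795
Series (A and [0.953795]): 0.799315 × 0.953795 = 0.7624

0.7624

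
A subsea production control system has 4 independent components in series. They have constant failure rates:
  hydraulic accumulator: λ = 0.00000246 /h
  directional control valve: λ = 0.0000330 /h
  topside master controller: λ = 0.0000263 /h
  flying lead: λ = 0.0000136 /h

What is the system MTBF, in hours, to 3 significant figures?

13300

Series of exponential components: λ_sys = Σ λ_i
λ_sys = 0.00000246 + 0.0000330 + 0.0000263 + 0.0000136 = 7.5360e-05 /h
MTBF = 1 / λ_sys = 13300 h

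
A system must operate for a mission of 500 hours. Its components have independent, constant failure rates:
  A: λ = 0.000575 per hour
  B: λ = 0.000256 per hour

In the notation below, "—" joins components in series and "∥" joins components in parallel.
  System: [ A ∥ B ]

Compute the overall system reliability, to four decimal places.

R(A) = exp(−0.000575 × 500) = 0.750137
R(B) = exp(−0.000256 × 500) = 0.879853
Parallel (A and B): 1 − (1 − 0.750137)(1 − 0.879853) = 0.9700

0.9700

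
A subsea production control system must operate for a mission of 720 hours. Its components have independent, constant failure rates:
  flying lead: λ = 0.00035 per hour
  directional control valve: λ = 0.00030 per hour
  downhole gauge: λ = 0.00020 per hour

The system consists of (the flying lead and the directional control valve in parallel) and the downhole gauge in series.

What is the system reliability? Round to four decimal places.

0.8284

R(flying lead) = exp(−0.00035 × 720) = 0.777245
R(directional control valve) = exp(−0.00030 × 720) = 0.805735
R(downhole gauge) = exp(−0.00020 × 720) = 0.865888
Parallel (flying lead and directional control valve): 1 − (1 − 0.777245)(1 − 0.805735) = 0.956726
Series ([0.956726] and downhole gauge): 0.956726 × 0.865888 = 0.8284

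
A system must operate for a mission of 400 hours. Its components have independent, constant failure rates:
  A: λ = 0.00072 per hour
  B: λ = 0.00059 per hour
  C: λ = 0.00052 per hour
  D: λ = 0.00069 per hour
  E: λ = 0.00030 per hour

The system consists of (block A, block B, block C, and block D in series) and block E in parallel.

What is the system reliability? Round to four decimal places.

R(A) = exp(−0.00072 × 400) = 0.749762
R(B) = exp(−0.00059 × 400) = 0.789781
R(C) = exp(−0.00052 × 400) = 0.812207
R(D) = exp(−0.00069 × 400) = 0.758813
R(E) = exp(−0.00030 × 400) = 0.886920
Series (A, B, C, and D): 0.749762 × 0.789781 × 0.812207 × 0.758813 = 0.364949
Parallel ([0.364949] and E): 1 − (1 − 0.364949)(1 − 0.886920) = 0.9282

0.9282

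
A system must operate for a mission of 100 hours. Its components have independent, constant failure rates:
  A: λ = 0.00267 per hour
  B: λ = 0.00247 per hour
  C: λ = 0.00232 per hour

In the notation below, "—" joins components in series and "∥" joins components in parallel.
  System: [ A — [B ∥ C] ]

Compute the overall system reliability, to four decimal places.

R(A) = exp(−0.00267 × 100) = 0.765673
R(B) = exp(−0.00247 × 100) = 0.781141
R(C) = exp(−0.00232 × 100) = 0.792946
Parallel (B and C): 1 − (1 − 0.781141)(1 − 0.792946) = 0.954684
Series (A and [0.954684]): 0.765673 × 0.954684 = 0.7310

0.7310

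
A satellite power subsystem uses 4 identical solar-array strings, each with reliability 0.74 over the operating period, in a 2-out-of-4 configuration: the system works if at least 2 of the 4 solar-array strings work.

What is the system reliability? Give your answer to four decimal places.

0.9434

R = Σ_{i=2}^{4} C(4,i) p^i (1−p)^{4−i} with p = 0.74
C(4,2)·0.74^2·0.26^2 = 0.222107
C(4,3)·0.74^3·0.26^1 = 0.421433
C(4,4)·0.74^4·0.26^0 = 0.299866
Sum = 0.9434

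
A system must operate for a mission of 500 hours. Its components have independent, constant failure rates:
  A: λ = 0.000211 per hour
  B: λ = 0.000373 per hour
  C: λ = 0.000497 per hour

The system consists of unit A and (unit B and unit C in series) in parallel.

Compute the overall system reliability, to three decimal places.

R(A) = exp(−0.000211 × 500) = 0.89987
R(B) = exp(−0.000373 × 500) = 0.82986
R(C) = exp(−0.000497 × 500) = 0.77997
Series (B and C): 0.82986 × 0.77997 = 0.64727
Parallel (A and [0.64727]): 1 − (1 − 0.89987)(1 − 0.64727) = 0.965

0.965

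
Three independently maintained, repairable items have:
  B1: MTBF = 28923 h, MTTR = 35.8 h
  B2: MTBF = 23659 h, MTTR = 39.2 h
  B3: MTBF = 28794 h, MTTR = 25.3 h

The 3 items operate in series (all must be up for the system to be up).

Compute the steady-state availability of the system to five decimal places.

A(B1) = MTBF/(MTBF+MTTR) = 28923/(28923+35.8) = 0.998764
A(B2) = MTBF/(MTBF+MTTR) = 23659/(23659+39.2) = 0.998346
A(B3) = MTBF/(MTBF+MTTR) = 28794/(28794+25.3) = 0.999122
Series availability: 0.998764 × 0.998346 × 0.999122 = 0.99624

0.99624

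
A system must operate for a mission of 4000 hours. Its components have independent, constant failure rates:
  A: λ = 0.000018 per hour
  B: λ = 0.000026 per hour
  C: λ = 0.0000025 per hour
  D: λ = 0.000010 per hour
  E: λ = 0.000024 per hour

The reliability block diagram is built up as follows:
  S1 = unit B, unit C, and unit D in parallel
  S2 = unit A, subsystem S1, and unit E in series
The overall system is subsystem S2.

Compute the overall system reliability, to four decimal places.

R(A) = exp(−0.000018 × 4000) = 0.930531
R(B) = exp(−0.000026 × 4000) = 0.901225
R(C) = exp(−0.0000025 × 4000) = 0.990050
R(D) = exp(−0.000010 × 4000) = 0.960789
R(E) = exp(−0.000024 × 4000) = 0.908464
Parallel (B, C, and D): 1 − (1 − 0.901225)(1 − 0.990050)(1 − 0.960789) = 0.999961
Series (A, [0.999961], and E): 0.930531 × 0.999961 × 0.908464 = 0.8453

0.8453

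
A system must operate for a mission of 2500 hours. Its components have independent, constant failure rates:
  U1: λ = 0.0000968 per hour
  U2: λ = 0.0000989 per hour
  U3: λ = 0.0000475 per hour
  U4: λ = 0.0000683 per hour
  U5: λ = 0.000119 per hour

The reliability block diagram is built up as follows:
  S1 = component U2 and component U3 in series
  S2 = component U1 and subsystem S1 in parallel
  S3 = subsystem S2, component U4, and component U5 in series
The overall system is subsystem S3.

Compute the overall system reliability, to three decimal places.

0.585

R(U1) = exp(−0.0000968 × 2500) = 0.78506
R(U2) = exp(−0.0000989 × 2500) = 0.78095
R(U3) = exp(−0.0000475 × 2500) = 0.88803
R(U4) = exp(−0.0000683 × 2500) = 0.84303
R(U5) = exp(−0.000119 × 2500) = 0.74267
Series (U2 and U3): 0.78095 × 0.88803 = 0.69351
Parallel (U1 and [0.69351]): 1 − (1 − 0.78506)(1 − 0.69351) = 0.93412
Series ([0.93412], U4, and U5): 0.93412 × 0.84303 × 0.74267 = 0.585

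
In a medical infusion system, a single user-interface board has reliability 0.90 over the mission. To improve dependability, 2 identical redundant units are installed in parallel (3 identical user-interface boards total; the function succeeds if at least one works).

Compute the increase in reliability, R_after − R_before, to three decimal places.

R_before = 0.90
R_after = 1 − (1 − 0.90)^3 = 0.999
ΔR = 0.999 − 0.90 = 0.099

0.099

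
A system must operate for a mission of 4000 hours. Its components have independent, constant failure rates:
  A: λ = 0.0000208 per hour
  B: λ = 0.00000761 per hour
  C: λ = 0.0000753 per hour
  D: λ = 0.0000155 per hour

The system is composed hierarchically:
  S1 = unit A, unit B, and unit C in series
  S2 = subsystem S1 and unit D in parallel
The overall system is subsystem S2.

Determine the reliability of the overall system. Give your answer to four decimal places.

0.9796

R(A) = exp(−0.0000208 × 4000) = 0.920167
R(B) = exp(−0.00000761 × 4000) = 0.970019
R(C) = exp(−0.0000753 × 4000) = 0.739930
R(D) = exp(−0.0000155 × 4000) = 0.939883
Series (A, B, and C): 0.920167 × 0.970019 × 0.739930 = 0.660446
Parallel ([0.660446] and D): 1 − (1 − 0.660446)(1 − 0.939883) = 0.9796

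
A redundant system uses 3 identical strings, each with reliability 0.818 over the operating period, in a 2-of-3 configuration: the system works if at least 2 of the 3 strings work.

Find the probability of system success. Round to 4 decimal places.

R = Σ_{i=2}^{3} C(3,i) p^i (1−p)^{3−i} with p = 0.818
C(3,2)·0.818^2·0.182^1 = 0.365342
C(3,3)·0.818^3·0.182^0 = 0.547343
Sum = 0.9127

0.9127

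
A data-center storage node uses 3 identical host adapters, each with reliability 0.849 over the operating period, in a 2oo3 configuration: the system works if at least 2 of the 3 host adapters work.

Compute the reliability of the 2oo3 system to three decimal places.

R = Σ_{i=2}^{3} C(3,i) p^i (1−p)^{3−i} with p = 0.849
C(3,2)·0.849^2·0.151^1 = 0.32652
C(3,3)·0.849^3·0.151^0 = 0.61196
Sum = 0.938

0.938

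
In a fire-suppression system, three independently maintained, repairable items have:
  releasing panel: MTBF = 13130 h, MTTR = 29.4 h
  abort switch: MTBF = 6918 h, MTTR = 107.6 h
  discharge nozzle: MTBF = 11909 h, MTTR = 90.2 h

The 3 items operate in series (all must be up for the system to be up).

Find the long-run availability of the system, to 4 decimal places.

A(releasing panel) = MTBF/(MTBF+MTTR) = 13130/(13130+29.4) = 0.997766
A(abort switch) = MTBF/(MTBF+MTTR) = 6918/(6918+107.6) = 0.984685
A(discharge nozzle) = MTBF/(MTBF+MTTR) = 11909/(11909+90.2) = 0.992483
Series availability: 0.997766 × 0.984685 × 0.992483 = 0.9751

0.9751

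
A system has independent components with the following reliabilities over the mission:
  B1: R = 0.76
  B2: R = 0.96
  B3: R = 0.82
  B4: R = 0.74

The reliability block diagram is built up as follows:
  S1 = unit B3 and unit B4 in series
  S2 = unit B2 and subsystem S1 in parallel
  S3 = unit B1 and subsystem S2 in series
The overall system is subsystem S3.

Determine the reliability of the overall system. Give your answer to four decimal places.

0.7480

Series (B3 and B4): 0.820000 × 0.740000 = 0.606800
Parallel (B2 and [0.606800]): 1 − (1 − 0.960000)(1 − 0.606800) = 0.984272
Series (B1 and [0.984272]): 0.760000 × 0.984272 = 0.7480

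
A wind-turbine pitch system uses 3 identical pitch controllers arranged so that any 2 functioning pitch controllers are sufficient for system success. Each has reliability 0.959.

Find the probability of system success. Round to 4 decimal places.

0.9951

R = Σ_{i=2}^{3} C(3,i) p^i (1−p)^{3−i} with p = 0.959
C(3,2)·0.959^2·0.041^1 = 0.113121
C(3,3)·0.959^3·0.041^0 = 0.881974
Sum = 0.9951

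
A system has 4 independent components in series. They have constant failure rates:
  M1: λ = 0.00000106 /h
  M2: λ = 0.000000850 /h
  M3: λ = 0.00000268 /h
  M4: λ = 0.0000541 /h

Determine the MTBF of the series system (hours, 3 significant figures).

17000

Series of exponential components: λ_sys = Σ λ_i
λ_sys = 0.00000106 + 0.000000850 + 0.00000268 + 0.0000541 = 5.8690e-05 /h
MTBF = 1 / λ_sys = 17000 h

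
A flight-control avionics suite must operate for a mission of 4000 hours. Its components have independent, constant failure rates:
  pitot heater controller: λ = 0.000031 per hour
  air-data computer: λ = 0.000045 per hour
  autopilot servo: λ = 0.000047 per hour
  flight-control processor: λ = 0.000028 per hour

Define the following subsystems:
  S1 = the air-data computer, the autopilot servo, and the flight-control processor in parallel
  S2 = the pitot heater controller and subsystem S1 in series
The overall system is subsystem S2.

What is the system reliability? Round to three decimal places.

0.881

R(pitot heater controller) = exp(−0.000031 × 4000) = 0.88338
R(air-data computer) = exp(−0.000045 × 4000) = 0.83527
R(autopilot servo) = exp(−0.000047 × 4000) = 0.82861
R(flight-control processor) = exp(−0.000028 × 4000) = 0.89404
Parallel (air-data computer, autopilot servo, and flight-control processor): 1 − (1 − 0.83527)(1 − 0.82861)(1 − 0.89404) = 0.99701
Series (pitot heater controller and [0.99701]): 0.88338 × 0.99701 = 0.881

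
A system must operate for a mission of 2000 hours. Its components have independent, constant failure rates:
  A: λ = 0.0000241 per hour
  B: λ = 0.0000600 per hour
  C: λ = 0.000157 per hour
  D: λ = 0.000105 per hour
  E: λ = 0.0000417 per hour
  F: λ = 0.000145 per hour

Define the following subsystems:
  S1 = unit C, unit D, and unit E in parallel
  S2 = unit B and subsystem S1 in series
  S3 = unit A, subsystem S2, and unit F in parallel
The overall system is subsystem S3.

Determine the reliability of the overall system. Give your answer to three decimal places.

R(A) = exp(−0.0000241 × 2000) = 0.95294
R(B) = exp(−0.0000600 × 2000) = 0.88692
R(C) = exp(−0.000157 × 2000) = 0.73052
R(D) = exp(−0.000105 × 2000) = 0.81058
R(E) = exp(−0.0000417 × 2000) = 0.91998
R(F) = exp(−0.000145 × 2000) = 0.74826
Parallel (C, D, and E): 1 − (1 − 0.73052)(1 − 0.81058)(1 − 0.91998) = 0.99592
Series (B and [0.99592]): 0.88692 × 0.99592 = 0.88330
Parallel (A, [0.88330], and F): 1 − (1 − 0.95294)(1 − 0.88330)(1 − 0.74826) = 0.999

0.999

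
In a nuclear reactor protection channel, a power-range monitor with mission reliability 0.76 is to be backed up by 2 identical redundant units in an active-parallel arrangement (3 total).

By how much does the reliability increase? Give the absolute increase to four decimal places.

0.2262

R_before = 0.76
R_after = 1 − (1 − 0.76)^3 = 0.9862
ΔR = 0.9862 − 0.76 = 0.2262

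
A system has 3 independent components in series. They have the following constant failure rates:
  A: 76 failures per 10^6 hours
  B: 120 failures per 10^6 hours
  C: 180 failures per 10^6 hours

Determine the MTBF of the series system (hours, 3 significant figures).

Series of exponential components: λ_sys = Σ λ_i
λ_sys = 0.000076 + 0.00012 + 0.00018 = 3.7600e-04 /h
MTBF = 1 / λ_sys = 2660 h

2660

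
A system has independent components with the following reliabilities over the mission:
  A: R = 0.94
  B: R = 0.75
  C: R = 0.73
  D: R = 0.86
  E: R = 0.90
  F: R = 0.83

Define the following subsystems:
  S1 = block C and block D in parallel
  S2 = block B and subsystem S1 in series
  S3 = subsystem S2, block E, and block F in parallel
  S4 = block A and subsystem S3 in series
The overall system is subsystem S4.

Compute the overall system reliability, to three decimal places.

Parallel (C and D): 1 − (1 − 0.73000)(1 − 0.86000) = 0.96220
Series (B and [0.96220]): 0.75000 × 0.96220 = 0.72165
Parallel ([0.72165], E, and F): 1 − (1 − 0.72165)(1 − 0.90000)(1 − 0.83000) = 0.99527
Series (A and [0.99527]): 0.94000 × 0.99527 = 0.936

0.936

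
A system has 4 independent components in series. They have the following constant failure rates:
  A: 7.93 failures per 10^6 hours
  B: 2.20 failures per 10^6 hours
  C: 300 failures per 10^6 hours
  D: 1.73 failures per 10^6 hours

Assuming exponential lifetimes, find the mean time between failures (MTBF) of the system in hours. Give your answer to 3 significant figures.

Series of exponential components: λ_sys = Σ λ_i
λ_sys = 0.00000793 + 0.00000220 + 0.000300 + 0.00000173 = 3.1186e-04 /h
MTBF = 1 / λ_sys = 3210 h

3210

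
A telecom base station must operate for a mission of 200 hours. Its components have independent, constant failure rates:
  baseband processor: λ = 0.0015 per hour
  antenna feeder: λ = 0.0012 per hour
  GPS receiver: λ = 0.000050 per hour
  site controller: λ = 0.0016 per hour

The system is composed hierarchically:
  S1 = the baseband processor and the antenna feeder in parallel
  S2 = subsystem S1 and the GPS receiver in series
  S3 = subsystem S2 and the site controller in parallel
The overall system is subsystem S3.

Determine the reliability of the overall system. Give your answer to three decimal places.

0.982

R(baseband processor) = exp(−0.0015 × 200) = 0.74082
R(antenna feeder) = exp(−0.0012 × 200) = 0.78663
R(GPS receiver) = exp(−0.000050 × 200) = 0.99005
R(site controller) = exp(−0.0016 × 200) = 0.72615
Parallel (baseband processor and antenna feeder): 1 − (1 − 0.74082)(1 − 0.78663) = 0.94470
Series ([0.94470] and GPS receiver): 0.94470 × 0.99005 = 0.93530
Parallel ([0.93530] and site controller): 1 − (1 − 0.93530)(1 − 0.72615) = 0.982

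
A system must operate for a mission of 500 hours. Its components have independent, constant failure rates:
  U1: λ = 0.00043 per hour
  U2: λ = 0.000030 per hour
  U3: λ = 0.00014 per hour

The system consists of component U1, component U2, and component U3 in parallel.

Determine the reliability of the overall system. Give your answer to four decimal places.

R(U1) = exp(−0.00043 × 500) = 0.806541
R(U2) = exp(−0.000030 × 500) = 0.985112
R(U3) = exp(−0.00014 × 500) = 0.932394
Parallel (U1, U2, and U3): 1 − (1 − 0.806541)(1 − 0.985112)(1 − 0.932394) = 0.9998

0.9998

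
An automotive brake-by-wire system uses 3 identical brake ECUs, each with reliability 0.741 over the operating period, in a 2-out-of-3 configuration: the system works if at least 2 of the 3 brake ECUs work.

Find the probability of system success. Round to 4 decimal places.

R = Σ_{i=2}^{3} C(3,i) p^i (1−p)^{3−i} with p = 0.741
C(3,2)·0.741^2·0.259^1 = 0.426636
C(3,3)·0.741^3·0.259^0 = 0.406869
Sum = 0.8335

0.8335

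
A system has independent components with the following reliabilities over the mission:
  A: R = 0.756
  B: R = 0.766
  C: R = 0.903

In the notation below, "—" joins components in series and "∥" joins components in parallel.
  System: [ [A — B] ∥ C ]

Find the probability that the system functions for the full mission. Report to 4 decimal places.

0.9592

Series (A and B): 0.756000 × 0.766000 = 0.579096
Parallel ([0.579096] and C): 1 − (1 − 0.579096)(1 − 0.903000) = 0.9592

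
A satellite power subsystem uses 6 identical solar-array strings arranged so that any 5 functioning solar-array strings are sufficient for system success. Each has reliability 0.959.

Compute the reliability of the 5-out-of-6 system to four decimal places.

0.9774

R = Σ_{i=5}^{6} C(6,i) p^i (1−p)^{6−i} with p = 0.959
C(6,5)·0.959^5·0.041^1 = 0.199539
C(6,6)·0.959^6·0.041^0 = 0.777878
Sum = 0.9774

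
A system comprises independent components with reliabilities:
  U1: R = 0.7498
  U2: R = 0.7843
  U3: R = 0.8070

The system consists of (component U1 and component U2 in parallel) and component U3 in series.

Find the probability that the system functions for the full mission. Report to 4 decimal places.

0.7634

Parallel (U1 and U2): 1 − (1 − 0.749800)(1 − 0.784300) = 0.946032
Series ([0.946032] and U3): 0.946032 × 0.807000 = 0.7634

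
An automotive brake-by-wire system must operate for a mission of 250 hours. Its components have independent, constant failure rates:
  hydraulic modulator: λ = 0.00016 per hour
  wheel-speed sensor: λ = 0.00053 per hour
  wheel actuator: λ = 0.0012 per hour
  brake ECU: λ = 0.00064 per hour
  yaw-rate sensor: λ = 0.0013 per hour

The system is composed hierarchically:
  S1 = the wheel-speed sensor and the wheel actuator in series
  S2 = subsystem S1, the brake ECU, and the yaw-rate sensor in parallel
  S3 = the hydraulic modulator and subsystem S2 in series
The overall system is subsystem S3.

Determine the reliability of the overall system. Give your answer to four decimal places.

0.9469

R(hydraulic modulator) = exp(−0.00016 × 250) = 0.960789
R(wheel-speed sensor) = exp(−0.00053 × 250) = 0.875903
R(wheel actuator) = exp(−0.0012 × 250) = 0.740818
R(brake ECU) = exp(−0.00064 × 250) = 0.852144
R(yaw-rate sensor) = exp(−0.0013 × 250) = 0.722527
Series (wheel-speed sensor and wheel actuator): 0.875903 × 0.740818 = 0.648885
Parallel ([0.648885], brake ECU, and yaw-rate sensor): 1 − (1 − 0.648885)(1 − 0.852144)(1 − 0.722527) = 0.985595
Series (hydraulic modulator and [0.985595]): 0.960789 × 0.985595 = 0.9469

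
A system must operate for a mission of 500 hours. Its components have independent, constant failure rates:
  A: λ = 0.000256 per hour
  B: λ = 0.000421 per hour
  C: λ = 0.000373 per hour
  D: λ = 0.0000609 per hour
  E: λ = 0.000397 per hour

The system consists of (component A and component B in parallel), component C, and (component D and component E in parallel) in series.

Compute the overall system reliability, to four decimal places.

0.8066

R(A) = exp(−0.000256 × 500) = 0.879853
R(B) = exp(−0.000421 × 500) = 0.810179
R(C) = exp(−0.000373 × 500) = 0.829859
R(D) = exp(−0.0000609 × 500) = 0.970009
R(E) = exp(−0.000397 × 500) = 0.819960
Parallel (A and B): 1 − (1 − 0.879853)(1 − 0.810179) = 0.977194
Parallel (D and E): 1 − (1 − 0.970009)(1 − 0.819960) = 0.994600
Series ([0.977194], C, and [0.994600]): 0.977194 × 0.829859 × 0.994600 = 0.8066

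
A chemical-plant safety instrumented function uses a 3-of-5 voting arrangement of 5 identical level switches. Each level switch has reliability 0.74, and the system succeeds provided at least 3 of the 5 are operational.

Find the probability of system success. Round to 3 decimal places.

R = Σ_{i=3}^{5} C(5,i) p^i (1−p)^{5−i} with p = 0.74
C(5,3)·0.74^3·0.26^2 = 0.27393
C(5,4)·0.74^4·0.26^1 = 0.38983
C(5,5)·0.74^5·0.26^0 = 0.22190
Sum = 0.886

0.886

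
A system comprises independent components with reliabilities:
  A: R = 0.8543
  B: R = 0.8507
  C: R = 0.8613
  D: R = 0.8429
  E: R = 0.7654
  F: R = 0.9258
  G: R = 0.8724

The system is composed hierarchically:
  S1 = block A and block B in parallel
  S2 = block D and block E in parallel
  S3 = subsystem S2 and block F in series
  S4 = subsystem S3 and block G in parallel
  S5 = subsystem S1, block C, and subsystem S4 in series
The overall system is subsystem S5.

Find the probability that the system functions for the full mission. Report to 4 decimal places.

0.8309

Parallel (A and B): 1 − (1 − 0.854300)(1 − 0.850700) = 0.978247
Parallel (D and E): 1 − (1 − 0.842900)(1 − 0.765400) = 0.963144
Series ([0.963144] and F): 0.963144 × 0.925800 = 0.891679
Parallel ([0.891679] and G): 1 − (1 − 0.891679)(1 − 0.872400) = 0.986178
Series ([0.978247], C, and [0.986178]): 0.978247 × 0.861300 × 0.986178 = 0.8309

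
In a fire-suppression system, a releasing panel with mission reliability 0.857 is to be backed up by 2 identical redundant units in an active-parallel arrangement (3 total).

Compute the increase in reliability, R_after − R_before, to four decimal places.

0.1401

R_before = 0.857
R_after = 1 − (1 − 0.857)^3 = 0.9971
ΔR = 0.9971 − 0.857 = 0.1401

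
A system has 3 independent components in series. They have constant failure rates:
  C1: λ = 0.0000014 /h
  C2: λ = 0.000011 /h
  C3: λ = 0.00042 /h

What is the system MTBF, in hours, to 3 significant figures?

Series of exponential components: λ_sys = Σ λ_i
λ_sys = 0.0000014 + 0.000011 + 0.00042 = 4.3240e-04 /h
MTBF = 1 / λ_sys = 2310 h

2310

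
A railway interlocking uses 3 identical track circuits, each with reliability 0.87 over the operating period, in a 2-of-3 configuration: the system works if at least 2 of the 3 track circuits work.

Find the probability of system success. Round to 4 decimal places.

R = Σ_{i=2}^{3} C(3,i) p^i (1−p)^{3−i} with p = 0.87
C(3,2)·0.87^2·0.13^1 = 0.295191
C(3,3)·0.87^3·0.13^0 = 0.658503
Sum = 0.9537

0.9537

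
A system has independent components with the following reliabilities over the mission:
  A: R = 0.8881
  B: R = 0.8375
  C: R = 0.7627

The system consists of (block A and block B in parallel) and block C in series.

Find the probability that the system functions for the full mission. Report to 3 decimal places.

0.749

Parallel (A and B): 1 − (1 − 0.88810)(1 − 0.83750) = 0.98182
Series ([0.98182] and C): 0.98182 × 0.76270 = 0.749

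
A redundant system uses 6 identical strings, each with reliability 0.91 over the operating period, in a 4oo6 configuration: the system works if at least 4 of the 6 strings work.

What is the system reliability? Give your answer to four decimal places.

R = Σ_{i=4}^{6} C(6,i) p^i (1−p)^{6−i} with p = 0.91
C(6,4)·0.91^4·0.09^2 = 0.083319
C(6,5)·0.91^5·0.09^1 = 0.336977
C(6,6)·0.91^6·0.09^0 = 0.567869
Sum = 0.9882

0.9882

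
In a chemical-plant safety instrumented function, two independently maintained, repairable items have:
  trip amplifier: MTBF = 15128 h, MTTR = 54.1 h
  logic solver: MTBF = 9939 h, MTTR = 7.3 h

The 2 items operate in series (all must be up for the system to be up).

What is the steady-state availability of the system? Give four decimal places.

0.9957

A(trip amplifier) = MTBF/(MTBF+MTTR) = 15128/(15128+54.1) = 0.996437
A(logic solver) = MTBF/(MTBF+MTTR) = 9939/(9939+7.3) = 0.999266
Series availability: 0.996437 × 0.999266 = 0.9957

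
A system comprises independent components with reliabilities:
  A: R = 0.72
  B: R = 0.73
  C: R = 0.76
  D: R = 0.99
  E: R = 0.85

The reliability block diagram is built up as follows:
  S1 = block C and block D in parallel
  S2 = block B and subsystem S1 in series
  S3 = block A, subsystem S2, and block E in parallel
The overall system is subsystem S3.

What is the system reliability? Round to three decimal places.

Parallel (C and D): 1 − (1 − 0.76000)(1 − 0.99000) = 0.99760
Series (B and [0.99760]): 0.73000 × 0.99760 = 0.72825
Parallel (A, [0.72825], and E): 1 − (1 − 0.72000)(1 − 0.72825)(1 − 0.85000) = 0.989

0.989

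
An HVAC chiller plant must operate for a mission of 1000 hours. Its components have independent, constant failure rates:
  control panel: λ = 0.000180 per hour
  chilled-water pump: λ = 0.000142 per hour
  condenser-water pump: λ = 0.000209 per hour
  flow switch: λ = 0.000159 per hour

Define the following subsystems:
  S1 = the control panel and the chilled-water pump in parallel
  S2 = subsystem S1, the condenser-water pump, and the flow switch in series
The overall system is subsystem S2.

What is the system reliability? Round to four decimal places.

R(control panel) = exp(−0.000180 × 1000) = 0.835270
R(chilled-water pump) = exp(−0.000142 × 1000) = 0.867621
R(condenser-water pump) = exp(−0.000209 × 1000) = 0.811395
R(flow switch) = exp(−0.000159 × 1000) = 0.852996
Parallel (control panel and chilled-water pump): 1 − (1 − 0.835270)(1 − 0.867621) = 0.978193
Series ([0.978193], condenser-water pump, and flow switch): 0.978193 × 0.811395 × 0.852996 = 0.6770

0.6770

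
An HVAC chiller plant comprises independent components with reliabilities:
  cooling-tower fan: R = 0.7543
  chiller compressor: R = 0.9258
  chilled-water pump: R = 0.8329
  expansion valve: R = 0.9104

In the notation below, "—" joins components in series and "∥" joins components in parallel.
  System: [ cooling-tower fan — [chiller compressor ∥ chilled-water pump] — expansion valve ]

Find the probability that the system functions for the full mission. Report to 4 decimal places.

Parallel (chiller compressor and chilled-water pump): 1 − (1 − 0.925800)(1 − 0.832900) = 0.987601
Series (cooling-tower fan, [0.987601], and expansion valve): 0.754300 × 0.987601 × 0.910400 = 0.6782

0.6782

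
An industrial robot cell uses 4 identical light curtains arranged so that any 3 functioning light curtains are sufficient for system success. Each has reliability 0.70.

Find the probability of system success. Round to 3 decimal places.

0.652

R = Σ_{i=3}^{4} C(4,i) p^i (1−p)^{4−i} with p = 0.70
C(4,3)·0.70^3·0.30^1 = 0.41160
C(4,4)·0.70^4·0.30^0 = 0.24010
Sum = 0.652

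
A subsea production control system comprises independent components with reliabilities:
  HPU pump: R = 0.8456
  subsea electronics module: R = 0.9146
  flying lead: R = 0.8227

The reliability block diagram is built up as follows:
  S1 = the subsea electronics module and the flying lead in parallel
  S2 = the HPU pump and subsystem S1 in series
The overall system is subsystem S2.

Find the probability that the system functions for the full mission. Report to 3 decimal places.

Parallel (subsea electronics module and flying lead): 1 − (1 − 0.91460)(1 − 0.82270) = 0.98486
Series (HPU pump and [0.98486]): 0.84560 × 0.98486 = 0.833

0.833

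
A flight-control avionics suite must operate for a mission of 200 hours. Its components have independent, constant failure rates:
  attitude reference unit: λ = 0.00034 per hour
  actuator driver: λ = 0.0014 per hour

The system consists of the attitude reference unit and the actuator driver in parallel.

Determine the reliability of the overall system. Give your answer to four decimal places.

R(attitude reference unit) = exp(−0.00034 × 200) = 0.934260
R(actuator driver) = exp(−0.0014 × 200) = 0.755784
Parallel (attitude reference unit and actuator driver): 1 − (1 − 0.934260)(1 − 0.755784) = 0.9839

0.9839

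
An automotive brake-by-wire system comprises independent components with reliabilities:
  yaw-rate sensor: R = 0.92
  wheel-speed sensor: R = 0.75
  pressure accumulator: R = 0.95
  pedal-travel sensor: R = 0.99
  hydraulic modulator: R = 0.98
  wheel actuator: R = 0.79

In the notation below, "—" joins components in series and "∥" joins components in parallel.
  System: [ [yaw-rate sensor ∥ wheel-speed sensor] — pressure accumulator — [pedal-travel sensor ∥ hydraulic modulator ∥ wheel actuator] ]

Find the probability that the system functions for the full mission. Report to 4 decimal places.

0.9310

Parallel (yaw-rate sensor and wheel-speed sensor): 1 − (1 − 0.920000)(1 − 0.750000) = 0.980000
Parallel (pedal-travel sensor, hydraulic modulator, and wheel actuator): 1 − (1 − 0.990000)(1 − 0.980000)(1 − 0.790000) = 0.999958
Series ([0.980000], pressure accumulator, and [0.999958]): 0.980000 × 0.950000 × 0.999958 = 0.9310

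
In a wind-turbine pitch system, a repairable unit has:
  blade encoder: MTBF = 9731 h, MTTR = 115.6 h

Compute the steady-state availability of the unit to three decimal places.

0.988

A(blade encoder) = MTBF/(MTBF+MTTR) = 9731/(9731+115.6) = 0.988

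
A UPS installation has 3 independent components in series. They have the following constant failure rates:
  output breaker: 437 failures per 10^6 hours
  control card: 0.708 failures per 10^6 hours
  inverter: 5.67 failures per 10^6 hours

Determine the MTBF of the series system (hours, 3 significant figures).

Series of exponential components: λ_sys = Σ λ_i
λ_sys = 0.000437 + 0.000000708 + 0.00000567 = 4.4338e-04 /h
MTBF = 1 / λ_sys = 2260 h

2260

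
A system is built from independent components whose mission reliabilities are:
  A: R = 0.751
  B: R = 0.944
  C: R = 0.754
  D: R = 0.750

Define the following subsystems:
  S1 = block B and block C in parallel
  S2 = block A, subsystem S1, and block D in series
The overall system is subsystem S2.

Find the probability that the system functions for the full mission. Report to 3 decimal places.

0.555

Parallel (B and C): 1 − (1 − 0.94400)(1 − 0.75400) = 0.98622
Series (A, [0.98622], and D): 0.75100 × 0.98622 × 0.75000 = 0.555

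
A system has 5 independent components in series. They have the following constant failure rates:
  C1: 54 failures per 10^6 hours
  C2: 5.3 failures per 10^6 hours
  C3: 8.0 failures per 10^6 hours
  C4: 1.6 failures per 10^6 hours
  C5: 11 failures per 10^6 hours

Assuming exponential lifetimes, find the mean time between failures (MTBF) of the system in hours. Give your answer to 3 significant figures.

12500

Series of exponential components: λ_sys = Σ λ_i
λ_sys = 0.000054 + 0.0000053 + 0.0000080 + 0.0000016 + 0.000011 = 7.9900e-05 /h
MTBF = 1 / λ_sys = 12500 h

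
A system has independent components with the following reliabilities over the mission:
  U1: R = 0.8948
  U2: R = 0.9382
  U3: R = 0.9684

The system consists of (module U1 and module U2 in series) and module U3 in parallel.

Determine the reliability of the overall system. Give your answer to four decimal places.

0.9949

Series (U1 and U2): 0.894800 × 0.938200 = 0.839501
Parallel ([0.839501] and U3): 1 − (1 − 0.839501)(1 − 0.968400) = 0.9949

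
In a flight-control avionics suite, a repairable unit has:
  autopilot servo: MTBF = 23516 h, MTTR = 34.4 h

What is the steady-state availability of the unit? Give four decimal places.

A(autopilot servo) = MTBF/(MTBF+MTTR) = 23516/(23516+34.4) = 0.9985

0.9985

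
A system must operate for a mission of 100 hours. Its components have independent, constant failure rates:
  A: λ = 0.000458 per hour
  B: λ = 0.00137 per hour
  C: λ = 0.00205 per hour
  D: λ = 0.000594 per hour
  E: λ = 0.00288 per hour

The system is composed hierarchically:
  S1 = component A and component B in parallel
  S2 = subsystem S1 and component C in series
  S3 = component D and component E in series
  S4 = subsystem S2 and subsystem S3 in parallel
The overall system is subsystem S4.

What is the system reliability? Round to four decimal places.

0.9442

R(A) = exp(−0.000458 × 100) = 0.955233
R(B) = exp(−0.00137 × 100) = 0.871970
R(C) = exp(−0.00205 × 100) = 0.814647
R(D) = exp(−0.000594 × 100) = 0.942330
R(E) = exp(−0.00288 × 100) = 0.749762
Parallel (A and B): 1 − (1 − 0.955233)(1 − 0.871970) = 0.994268
Series ([0.994268] and C): 0.994268 × 0.814647 = 0.809977
Series (D and E): 0.942330 × 0.749762 = 0.706523
Parallel ([0.809977] and [0.706523]): 1 − (1 − 0.809977)(1 − 0.706523) = 0.9442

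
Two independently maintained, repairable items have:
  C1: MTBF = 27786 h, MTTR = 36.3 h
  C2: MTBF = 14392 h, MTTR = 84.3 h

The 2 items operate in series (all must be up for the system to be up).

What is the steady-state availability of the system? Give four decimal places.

0.9929

A(C1) = MTBF/(MTBF+MTTR) = 27786/(27786+36.3) = 0.998695
A(C2) = MTBF/(MTBF+MTTR) = 14392/(14392+84.3) = 0.994177
Series availability: 0.998695 × 0.994177 = 0.9929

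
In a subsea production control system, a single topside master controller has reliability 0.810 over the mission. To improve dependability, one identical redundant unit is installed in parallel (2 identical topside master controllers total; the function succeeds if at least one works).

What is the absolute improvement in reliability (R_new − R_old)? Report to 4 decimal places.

0.1539

R_before = 0.810
R_after = 1 − (1 − 0.810)^2 = 0.9639
ΔR = 0.9639 − 0.810 = 0.1539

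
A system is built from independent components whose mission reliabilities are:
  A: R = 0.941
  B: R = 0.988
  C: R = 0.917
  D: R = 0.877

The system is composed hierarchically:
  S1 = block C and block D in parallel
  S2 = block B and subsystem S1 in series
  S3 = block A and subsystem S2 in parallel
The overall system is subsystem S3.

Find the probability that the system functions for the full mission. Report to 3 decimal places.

0.999

Parallel (C and D): 1 − (1 − 0.91700)(1 − 0.87700) = 0.98979
Series (B and [0.98979]): 0.98800 × 0.98979 = 0.97791
Parallel (A and [0.97791]): 1 − (1 − 0.94100)(1 − 0.97791) = 0.999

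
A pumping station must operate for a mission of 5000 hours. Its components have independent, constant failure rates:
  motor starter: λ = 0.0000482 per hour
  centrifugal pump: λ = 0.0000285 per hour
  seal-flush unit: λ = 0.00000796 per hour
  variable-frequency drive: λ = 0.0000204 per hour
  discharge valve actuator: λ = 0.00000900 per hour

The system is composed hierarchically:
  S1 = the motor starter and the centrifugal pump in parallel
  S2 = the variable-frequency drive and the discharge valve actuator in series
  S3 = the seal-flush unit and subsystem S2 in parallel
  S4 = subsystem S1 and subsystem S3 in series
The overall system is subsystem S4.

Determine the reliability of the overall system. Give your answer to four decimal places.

0.9664

R(motor starter) = exp(−0.0000482 × 5000) = 0.785842
R(centrifugal pump) = exp(−0.0000285 × 5000) = 0.867188
R(seal-flush unit) = exp(−0.00000796 × 5000) = 0.960982
R(variable-frequency drive) = exp(−0.0000204 × 5000) = 0.903030
R(discharge valve actuator) = exp(−0.00000900 × 5000) = 0.955997
Parallel (motor starter and centrifugal pump): 1 − (1 − 0.785842)(1 − 0.867188) = 0.971557
Series (variable-frequency drive and discharge valve actuator): 0.903030 × 0.955997 = 0.863294
Parallel (seal-flush unit and [0.863294]): 1 − (1 − 0.960982)(1 − 0.863294) = 0.994666
Series ([0.971557] and [0.994666]): 0.971557 × 0.994666 = 0.9664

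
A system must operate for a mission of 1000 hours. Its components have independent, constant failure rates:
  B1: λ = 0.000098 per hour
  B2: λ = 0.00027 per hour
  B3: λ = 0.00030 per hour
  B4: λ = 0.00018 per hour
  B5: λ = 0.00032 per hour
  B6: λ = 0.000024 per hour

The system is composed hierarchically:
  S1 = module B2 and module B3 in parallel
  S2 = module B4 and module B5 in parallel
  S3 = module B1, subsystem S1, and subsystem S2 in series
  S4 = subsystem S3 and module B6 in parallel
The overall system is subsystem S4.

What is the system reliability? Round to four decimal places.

R(B1) = exp(−0.000098 × 1000) = 0.906649
R(B2) = exp(−0.00027 × 1000) = 0.763379
R(B3) = exp(−0.00030 × 1000) = 0.740818
R(B4) = exp(−0.00018 × 1000) = 0.835270
R(B5) = exp(−0.00032 × 1000) = 0.726149
R(B6) = exp(−0.000024 × 1000) = 0.976286
Parallel (B2 and B3): 1 − (1 − 0.763379)(1 − 0.740818) = 0.938672
Parallel (B4 and B5): 1 − (1 − 0.835270)(1 − 0.726149) = 0.954889
Series (B1, [0.938672], and [0.954889]): 0.906649 × 0.938672 × 0.954889 = 0.812654
Parallel ([0.812654] and B6): 1 − (1 − 0.812654)(1 − 0.976286) = 0.9956

0.9956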